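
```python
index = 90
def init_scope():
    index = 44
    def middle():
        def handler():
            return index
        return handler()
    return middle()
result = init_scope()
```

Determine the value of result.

Step 1: init_scope() defines index = 44. middle() and handler() have no local index.
Step 2: handler() checks local (none), enclosing middle() (none), enclosing init_scope() and finds index = 44.
Step 3: result = 44

The answer is 44.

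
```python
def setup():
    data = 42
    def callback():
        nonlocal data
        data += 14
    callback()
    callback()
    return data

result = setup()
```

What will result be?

Step 1: data starts at 42.
Step 2: callback() is called 2 times, each adding 14.
Step 3: data = 42 + 14 * 2 = 70

The answer is 70.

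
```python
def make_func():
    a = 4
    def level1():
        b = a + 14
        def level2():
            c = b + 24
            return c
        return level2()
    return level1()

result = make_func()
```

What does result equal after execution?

Step 1: a = 4. b = a + 14 = 18.
Step 2: c = b + 24 = 18 + 24 = 42.
Step 3: result = 42

The answer is 42.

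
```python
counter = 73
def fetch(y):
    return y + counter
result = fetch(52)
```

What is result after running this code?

Step 1: counter = 73 is defined globally.
Step 2: fetch(52) uses parameter y = 52 and looks up counter from global scope = 73.
Step 3: result = 52 + 73 = 125

The answer is 125.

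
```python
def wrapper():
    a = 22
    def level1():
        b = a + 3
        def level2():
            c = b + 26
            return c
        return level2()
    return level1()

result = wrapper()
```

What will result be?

Step 1: a = 22. b = a + 3 = 25.
Step 2: c = b + 26 = 25 + 26 = 51.
Step 3: result = 51

The answer is 51.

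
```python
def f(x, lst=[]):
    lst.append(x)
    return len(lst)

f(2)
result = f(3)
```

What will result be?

Step 1: Mutable default list persists between calls.
Step 2: First call: lst = [2], len = 1. Second call: lst = [2, 3], len = 2.
Step 3: result = 2

The answer is 2.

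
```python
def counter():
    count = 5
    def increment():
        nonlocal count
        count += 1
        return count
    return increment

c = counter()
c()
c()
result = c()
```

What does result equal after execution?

Step 1: counter() creates closure with count = 5.
Step 2: Each c() call increments count via nonlocal. After 3 calls: 5 + 3 = 8.
Step 3: result = 8

The answer is 8.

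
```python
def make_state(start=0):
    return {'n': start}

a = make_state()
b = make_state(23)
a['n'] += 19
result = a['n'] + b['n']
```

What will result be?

Step 1: make_state() returns a new dict each call (immutable default 0).
Step 2: a = {'n': 0}, b = {'n': 23}.
Step 3: a['n'] += 19 = 19. result = 19 + 23 = 42

The answer is 42.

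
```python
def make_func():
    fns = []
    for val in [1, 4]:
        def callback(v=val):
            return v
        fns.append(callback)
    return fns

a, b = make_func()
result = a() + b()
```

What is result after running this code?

Step 1: Default argument v=val captures val at each iteration.
Step 2: a() returns 1 (captured at first iteration), b() returns 4 (captured at second).
Step 3: result = 1 + 4 = 5

The answer is 5.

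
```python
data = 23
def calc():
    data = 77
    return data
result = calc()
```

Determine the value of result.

Step 1: Global data = 23.
Step 2: calc() creates local data = 77, shadowing the global.
Step 3: Returns local data = 77. result = 77

The answer is 77.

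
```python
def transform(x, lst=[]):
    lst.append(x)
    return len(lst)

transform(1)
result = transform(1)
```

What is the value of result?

Step 1: Mutable default list persists between calls.
Step 2: First call: lst = [1], len = 1. Second call: lst = [1, 1], len = 2.
Step 3: result = 2

The answer is 2.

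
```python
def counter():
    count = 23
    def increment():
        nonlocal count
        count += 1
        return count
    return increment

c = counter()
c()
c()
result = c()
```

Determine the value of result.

Step 1: counter() creates closure with count = 23.
Step 2: Each c() call increments count via nonlocal. After 3 calls: 23 + 3 = 26.
Step 3: result = 26

The answer is 26.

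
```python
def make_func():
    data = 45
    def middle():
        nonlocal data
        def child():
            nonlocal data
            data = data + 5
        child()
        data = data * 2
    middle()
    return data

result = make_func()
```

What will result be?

Step 1: data = 45.
Step 2: child() adds 5: data = 45 + 5 = 50.
Step 3: middle() doubles: data = 50 * 2 = 100.
Step 4: result = 100

The answer is 100.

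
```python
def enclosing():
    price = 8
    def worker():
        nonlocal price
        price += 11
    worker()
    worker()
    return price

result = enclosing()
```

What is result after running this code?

Step 1: price starts at 8.
Step 2: worker() is called 2 times, each adding 11.
Step 3: price = 8 + 11 * 2 = 30

The answer is 30.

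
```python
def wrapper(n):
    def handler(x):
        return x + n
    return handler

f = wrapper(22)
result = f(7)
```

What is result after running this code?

Step 1: wrapper(22) creates a closure that captures n = 22.
Step 2: f(7) calls the closure with x = 7, returning 7 + 22 = 29.
Step 3: result = 29

The answer is 29.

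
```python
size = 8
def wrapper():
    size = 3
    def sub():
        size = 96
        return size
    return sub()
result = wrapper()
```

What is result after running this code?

Step 1: Three scopes define size: global (8), wrapper (3), sub (96).
Step 2: sub() has its own local size = 96, which shadows both enclosing and global.
Step 3: result = 96 (local wins in LEGB)

The answer is 96.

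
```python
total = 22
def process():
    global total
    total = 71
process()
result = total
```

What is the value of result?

Step 1: total = 22 globally.
Step 2: process() declares global total and sets it to 71.
Step 3: After process(), global total = 71. result = 71

The answer is 71.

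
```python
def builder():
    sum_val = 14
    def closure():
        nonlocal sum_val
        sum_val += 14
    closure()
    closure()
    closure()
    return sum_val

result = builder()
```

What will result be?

Step 1: sum_val starts at 14.
Step 2: closure() is called 3 times, each adding 14.
Step 3: sum_val = 14 + 14 * 3 = 56

The answer is 56.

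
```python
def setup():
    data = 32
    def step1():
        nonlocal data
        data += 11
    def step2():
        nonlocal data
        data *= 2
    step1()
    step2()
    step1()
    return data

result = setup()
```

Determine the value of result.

Step 1: data = 32.
Step 2: step1(): data = 32 + 11 = 43.
Step 3: step2(): data = 43 * 2 = 86.
Step 4: step1(): data = 86 + 11 = 97. result = 97

The answer is 97.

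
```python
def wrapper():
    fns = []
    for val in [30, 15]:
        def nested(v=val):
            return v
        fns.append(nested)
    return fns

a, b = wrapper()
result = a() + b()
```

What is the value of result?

Step 1: Default argument v=val captures val at each iteration.
Step 2: a() returns 30 (captured at first iteration), b() returns 15 (captured at second).
Step 3: result = 30 + 15 = 45

The answer is 45.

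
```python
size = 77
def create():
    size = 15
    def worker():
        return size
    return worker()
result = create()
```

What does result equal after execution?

Step 1: size = 77 globally, but create() defines size = 15 locally.
Step 2: worker() looks up size. Not in local scope, so checks enclosing scope (create) and finds size = 15.
Step 3: result = 15

The answer is 15.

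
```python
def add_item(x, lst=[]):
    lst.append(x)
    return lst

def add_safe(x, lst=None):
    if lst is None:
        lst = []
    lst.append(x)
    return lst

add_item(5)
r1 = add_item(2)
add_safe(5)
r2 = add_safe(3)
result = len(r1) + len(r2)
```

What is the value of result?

Step 1: add_item shares mutable default: after 2 calls, lst = [5, 2], len = 2.
Step 2: add_safe creates fresh list each time: r2 = [3], len = 1.
Step 3: result = 2 + 1 = 3

The answer is 3.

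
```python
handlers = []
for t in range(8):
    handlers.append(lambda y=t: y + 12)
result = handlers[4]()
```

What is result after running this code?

Step 1: Default argument y=t captures t's value at definition time.
Step 2: handlers[4] was defined when t = 4, so y defaults to 4.
Step 3: result = 4 + 12 = 16 (default arg fixes the late binding issue)

The answer is 16.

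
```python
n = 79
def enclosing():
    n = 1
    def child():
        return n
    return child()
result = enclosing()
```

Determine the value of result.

Step 1: n = 79 globally, but enclosing() defines n = 1 locally.
Step 2: child() looks up n. Not in local scope, so checks enclosing scope (enclosing) and finds n = 1.
Step 3: result = 1

The answer is 1.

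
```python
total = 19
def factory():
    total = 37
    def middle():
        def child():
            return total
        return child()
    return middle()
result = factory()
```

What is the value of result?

Step 1: factory() defines total = 37. middle() and child() have no local total.
Step 2: child() checks local (none), enclosing middle() (none), enclosing factory() and finds total = 37.
Step 3: result = 37

The answer is 37.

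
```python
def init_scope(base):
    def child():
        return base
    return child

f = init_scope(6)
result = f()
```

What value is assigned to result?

Step 1: init_scope(6) creates closure capturing base = 6.
Step 2: f() returns the captured base = 6.
Step 3: result = 6

The answer is 6.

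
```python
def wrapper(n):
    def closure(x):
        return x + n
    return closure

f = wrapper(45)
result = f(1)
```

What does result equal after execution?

Step 1: wrapper(45) creates a closure that captures n = 45.
Step 2: f(1) calls the closure with x = 1, returning 1 + 45 = 46.
Step 3: result = 46

The answer is 46.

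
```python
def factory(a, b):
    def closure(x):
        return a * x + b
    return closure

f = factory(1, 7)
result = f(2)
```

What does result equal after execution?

Step 1: factory(1, 7) captures a = 1, b = 7.
Step 2: f(2) computes 1 * 2 + 7 = 9.
Step 3: result = 9

The answer is 9.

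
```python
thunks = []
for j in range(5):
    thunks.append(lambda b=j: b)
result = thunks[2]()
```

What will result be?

Step 1: Default argument b=j captures j's value at each iteration.
Step 2: thunks[2] captured b = 2 when j was 2.
Step 3: result = 2

The answer is 2.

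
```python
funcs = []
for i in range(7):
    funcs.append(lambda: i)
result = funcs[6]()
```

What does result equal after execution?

Step 1: The loop creates 7 lambdas, all referencing the same variable i.
Step 2: After the loop, i = 6 (final value).
Step 3: funcs[6]() looks up i at call time and finds 6. This is the late binding gotcha. result = 6

The answer is 6.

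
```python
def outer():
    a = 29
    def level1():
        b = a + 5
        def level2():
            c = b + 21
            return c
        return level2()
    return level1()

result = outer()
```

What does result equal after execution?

Step 1: a = 29. b = a + 5 = 34.
Step 2: c = b + 21 = 34 + 21 = 55.
Step 3: result = 55

The answer is 55.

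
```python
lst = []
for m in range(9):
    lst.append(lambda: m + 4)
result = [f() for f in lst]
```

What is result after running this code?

Step 1: All lambdas capture m by reference. After the loop, m = 8.
Step 2: Each call returns 8 + 4 = 12.
Step 3: result = [12, 12, 12, 12, 12, 12, 12, 12, 12]

The answer is [12, 12, 12, 12, 12, 12, 12, 12, 12].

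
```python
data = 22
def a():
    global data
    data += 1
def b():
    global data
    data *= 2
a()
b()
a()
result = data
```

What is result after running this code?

Step 1: data = 22.
Step 2: a(): data = 22 + 1 = 23.
Step 3: b(): data = 23 * 2 = 46.
Step 4: a(): data = 46 + 1 = 47

The answer is 47.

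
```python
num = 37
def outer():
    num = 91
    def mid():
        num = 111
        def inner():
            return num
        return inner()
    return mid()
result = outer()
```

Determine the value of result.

Step 1: Three levels of shadowing: global 37, outer 91, mid 111.
Step 2: inner() finds num = 111 in enclosing mid() scope.
Step 3: result = 111

The answer is 111.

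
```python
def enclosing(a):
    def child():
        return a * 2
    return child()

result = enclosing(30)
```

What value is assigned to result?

Step 1: enclosing(30) binds parameter a = 30.
Step 2: child() accesses a = 30 from enclosing scope.
Step 3: result = 30 * 2 = 60

The answer is 60.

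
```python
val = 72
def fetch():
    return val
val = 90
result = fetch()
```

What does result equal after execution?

Step 1: val is first set to 72, then reassigned to 90.
Step 2: fetch() is called after the reassignment, so it looks up the current global val = 90.
Step 3: result = 90

The answer is 90.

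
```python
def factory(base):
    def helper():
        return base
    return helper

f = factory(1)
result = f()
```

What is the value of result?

Step 1: factory(1) creates closure capturing base = 1.
Step 2: f() returns the captured base = 1.
Step 3: result = 1

The answer is 1.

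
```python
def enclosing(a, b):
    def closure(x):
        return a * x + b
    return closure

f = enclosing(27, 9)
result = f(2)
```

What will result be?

Step 1: enclosing(27, 9) captures a = 27, b = 9.
Step 2: f(2) computes 27 * 2 + 9 = 63.
Step 3: result = 63

The answer is 63.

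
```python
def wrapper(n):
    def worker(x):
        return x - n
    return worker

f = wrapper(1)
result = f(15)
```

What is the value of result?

Step 1: wrapper(1) creates a closure capturing n = 1.
Step 2: f(15) computes 15 - 1 = 14.
Step 3: result = 14

The answer is 14.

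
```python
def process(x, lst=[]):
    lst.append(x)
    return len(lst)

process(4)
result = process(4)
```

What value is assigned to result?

Step 1: Mutable default list persists between calls.
Step 2: First call: lst = [4], len = 1. Second call: lst = [4, 4], len = 2.
Step 3: result = 2

The answer is 2.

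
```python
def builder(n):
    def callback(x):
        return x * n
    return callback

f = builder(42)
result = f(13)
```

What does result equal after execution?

Step 1: builder(42) creates a closure capturing n = 42.
Step 2: f(13) computes 13 * 42 = 546.
Step 3: result = 546

The answer is 546.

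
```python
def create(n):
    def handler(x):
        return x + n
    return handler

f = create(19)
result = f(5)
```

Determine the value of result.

Step 1: create(19) creates a closure that captures n = 19.
Step 2: f(5) calls the closure with x = 5, returning 5 + 19 = 24.
Step 3: result = 24

The answer is 24.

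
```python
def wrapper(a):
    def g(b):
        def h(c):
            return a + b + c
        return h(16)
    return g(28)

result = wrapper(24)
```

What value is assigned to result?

Step 1: a = 24, b = 28, c = 16 across three nested scopes.
Step 2: h() accesses all three via LEGB rule.
Step 3: result = 24 + 28 + 16 = 68

The answer is 68.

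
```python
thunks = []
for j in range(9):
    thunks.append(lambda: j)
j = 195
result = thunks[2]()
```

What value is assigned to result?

Step 1: Lambdas capture the variable j by reference, not by value.
Step 2: After the loop, j is reassigned to 195.
Step 3: thunks[2]() looks up the current j = 195. result = 195

The answer is 195.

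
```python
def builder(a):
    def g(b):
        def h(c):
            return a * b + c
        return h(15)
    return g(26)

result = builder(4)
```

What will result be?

Step 1: a = 4, b = 26, c = 15.
Step 2: h() computes a * b + c = 4 * 26 + 15 = 119.
Step 3: result = 119

The answer is 119.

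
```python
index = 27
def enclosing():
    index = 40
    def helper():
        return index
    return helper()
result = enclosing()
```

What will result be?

Step 1: index = 27 globally, but enclosing() defines index = 40 locally.
Step 2: helper() looks up index. Not in local scope, so checks enclosing scope (enclosing) and finds index = 40.
Step 3: result = 40

The answer is 40.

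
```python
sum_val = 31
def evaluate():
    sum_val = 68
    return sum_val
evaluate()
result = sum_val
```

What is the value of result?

Step 1: Global sum_val = 31.
Step 2: evaluate() creates local sum_val = 68 (shadow, not modification).
Step 3: After evaluate() returns, global sum_val is unchanged. result = 31

The answer is 31.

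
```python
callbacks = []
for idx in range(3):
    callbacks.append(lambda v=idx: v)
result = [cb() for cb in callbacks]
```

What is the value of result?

Step 1: Default arg v=idx captures idx at each iteration.
Step 2: Each lambda has its own default: 0, 1, ..., 2.
Step 3: result = [0, 1, 2]

The answer is [0, 1, 2].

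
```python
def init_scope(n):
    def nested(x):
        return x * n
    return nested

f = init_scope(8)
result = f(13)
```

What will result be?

Step 1: init_scope(8) creates a closure capturing n = 8.
Step 2: f(13) computes 13 * 8 = 104.
Step 3: result = 104

The answer is 104.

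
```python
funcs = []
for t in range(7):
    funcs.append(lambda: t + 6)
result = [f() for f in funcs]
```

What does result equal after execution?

Step 1: All lambdas capture t by reference. After the loop, t = 6.
Step 2: Each call returns 6 + 6 = 12.
Step 3: result = [12, 12, 12, 12, 12, 12, 12]

The answer is [12, 12, 12, 12, 12, 12, 12].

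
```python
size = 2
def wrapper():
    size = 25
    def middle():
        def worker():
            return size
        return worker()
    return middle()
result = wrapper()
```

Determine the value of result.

Step 1: wrapper() defines size = 25. middle() and worker() have no local size.
Step 2: worker() checks local (none), enclosing middle() (none), enclosing wrapper() and finds size = 25.
Step 3: result = 25

The answer is 25.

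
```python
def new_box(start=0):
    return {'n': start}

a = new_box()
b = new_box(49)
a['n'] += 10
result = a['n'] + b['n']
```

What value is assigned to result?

Step 1: new_box() returns a new dict each call (immutable default 0).
Step 2: a = {'n': 0}, b = {'n': 49}.
Step 3: a['n'] += 10 = 10. result = 10 + 49 = 59

The answer is 59.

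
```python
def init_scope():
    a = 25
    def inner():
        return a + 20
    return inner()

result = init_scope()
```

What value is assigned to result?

Step 1: init_scope() defines a = 25.
Step 2: inner() reads a = 25 from enclosing scope, returns 25 + 20 = 45.
Step 3: result = 45

The answer is 45.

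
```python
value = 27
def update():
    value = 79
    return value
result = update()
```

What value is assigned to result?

Step 1: Global value = 27.
Step 2: update() creates local value = 79, shadowing the global.
Step 3: Returns local value = 79. result = 79

The answer is 79.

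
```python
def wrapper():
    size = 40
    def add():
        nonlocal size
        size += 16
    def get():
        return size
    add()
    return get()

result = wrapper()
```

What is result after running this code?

Step 1: size = 40. add() modifies it via nonlocal, get() reads it.
Step 2: add() makes size = 40 + 16 = 56.
Step 3: get() returns 56. result = 56

The answer is 56.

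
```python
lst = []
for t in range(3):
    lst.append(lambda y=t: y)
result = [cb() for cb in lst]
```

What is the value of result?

Step 1: Default arg y=t captures t at each iteration.
Step 2: Each lambda has its own default: 0, 1, ..., 2.
Step 3: result = [0, 1, 2]

The answer is [0, 1, 2].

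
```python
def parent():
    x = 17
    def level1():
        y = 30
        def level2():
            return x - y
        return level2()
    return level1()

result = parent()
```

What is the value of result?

Step 1: x = 17 in parent. y = 30 in level1.
Step 2: level2() reads x = 17 and y = 30 from enclosing scopes.
Step 3: result = 17 - 30 = -13

The answer is -13.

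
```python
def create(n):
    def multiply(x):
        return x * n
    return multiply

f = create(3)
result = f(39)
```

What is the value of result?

Step 1: create(3) returns multiply closure with n = 3.
Step 2: f(39) computes 39 * 3 = 117.
Step 3: result = 117

The answer is 117.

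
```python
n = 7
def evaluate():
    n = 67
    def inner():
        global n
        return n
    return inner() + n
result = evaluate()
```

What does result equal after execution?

Step 1: Global n = 7. evaluate() shadows with local n = 67.
Step 2: inner() uses global keyword, so inner() returns global n = 7.
Step 3: evaluate() returns 7 + 67 = 74

The answer is 74.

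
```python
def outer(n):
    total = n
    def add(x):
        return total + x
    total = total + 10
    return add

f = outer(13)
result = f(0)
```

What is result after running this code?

Step 1: outer(13) sets total = 13, then total = 13 + 10 = 23.
Step 2: Closures capture by reference, so add sees total = 23.
Step 3: f(0) returns 23 + 0 = 23

The answer is 23.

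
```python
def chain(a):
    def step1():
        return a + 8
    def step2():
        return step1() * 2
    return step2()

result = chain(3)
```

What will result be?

Step 1: chain(3) captures a = 3.
Step 2: step2() calls step1() which returns 3 + 8 = 11.
Step 3: step2() returns 11 * 2 = 22

The answer is 22.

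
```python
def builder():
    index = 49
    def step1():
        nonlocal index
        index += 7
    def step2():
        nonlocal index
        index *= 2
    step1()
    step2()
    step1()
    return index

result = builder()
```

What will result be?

Step 1: index = 49.
Step 2: step1(): index = 49 + 7 = 56.
Step 3: step2(): index = 56 * 2 = 112.
Step 4: step1(): index = 112 + 7 = 119. result = 119

The answer is 119.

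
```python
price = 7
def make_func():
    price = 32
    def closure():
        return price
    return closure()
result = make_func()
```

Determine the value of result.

Step 1: price = 7 globally, but make_func() defines price = 32 locally.
Step 2: closure() looks up price. Not in local scope, so checks enclosing scope (make_func) and finds price = 32.
Step 3: result = 32

The answer is 32.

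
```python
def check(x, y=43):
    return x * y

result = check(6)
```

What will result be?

Step 1: check(6) uses default y = 43.
Step 2: Returns 6 * 43 = 258.
Step 3: result = 258

The answer is 258.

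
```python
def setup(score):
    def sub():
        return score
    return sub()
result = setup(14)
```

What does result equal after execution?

Step 1: setup(14) binds parameter score = 14.
Step 2: sub() looks up score in enclosing scope and finds the parameter score = 14.
Step 3: result = 14

The answer is 14.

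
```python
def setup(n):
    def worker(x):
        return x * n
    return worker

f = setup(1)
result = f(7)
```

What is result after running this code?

Step 1: setup(1) creates a closure capturing n = 1.
Step 2: f(7) computes 7 * 1 = 7.
Step 3: result = 7

The answer is 7.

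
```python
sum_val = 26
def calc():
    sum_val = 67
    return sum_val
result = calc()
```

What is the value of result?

Step 1: Global sum_val = 26.
Step 2: calc() creates local sum_val = 67, shadowing the global.
Step 3: Returns local sum_val = 67. result = 67

The answer is 67.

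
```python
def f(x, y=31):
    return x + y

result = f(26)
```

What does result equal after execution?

Step 1: f(26) uses default y = 31.
Step 2: Returns 26 + 31 = 57.
Step 3: result = 57

The answer is 57.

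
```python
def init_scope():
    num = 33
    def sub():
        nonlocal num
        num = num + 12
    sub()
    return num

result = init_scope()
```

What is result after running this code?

Step 1: init_scope() sets num = 33.
Step 2: sub() uses nonlocal to modify num in init_scope's scope: num = 33 + 12 = 45.
Step 3: init_scope() returns the modified num = 45

The answer is 45.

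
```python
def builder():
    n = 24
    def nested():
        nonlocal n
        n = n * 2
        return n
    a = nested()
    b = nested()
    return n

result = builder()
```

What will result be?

Step 1: n starts at 24.
Step 2: First nested(): n = 24 * 2 = 48.
Step 3: Second nested(): n = 48 * 2 = 96.
Step 4: result = 96

The answer is 96.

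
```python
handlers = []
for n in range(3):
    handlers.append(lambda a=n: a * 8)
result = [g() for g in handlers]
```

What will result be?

Step 1: Default arg a=n captures n at each iteration.
Step 2: handlers[k] has a defaulting to k, returns k * 8.
Step 3: result = [0, 8, 16]

The answer is [0, 8, 16].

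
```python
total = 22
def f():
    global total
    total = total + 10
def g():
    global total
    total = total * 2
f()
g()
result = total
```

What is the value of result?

Step 1: total = 22.
Step 2: f() adds 10: total = 22 + 10 = 32.
Step 3: g() doubles: total = 32 * 2 = 64.
Step 4: result = 64

The answer is 64.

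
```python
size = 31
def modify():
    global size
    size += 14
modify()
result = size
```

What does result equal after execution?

Step 1: size = 31 globally.
Step 2: modify() modifies global size: size += 14 = 45.
Step 3: result = 45

The answer is 45.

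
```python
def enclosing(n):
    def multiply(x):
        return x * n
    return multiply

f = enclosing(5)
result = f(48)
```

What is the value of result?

Step 1: enclosing(5) returns multiply closure with n = 5.
Step 2: f(48) computes 48 * 5 = 240.
Step 3: result = 240

The answer is 240.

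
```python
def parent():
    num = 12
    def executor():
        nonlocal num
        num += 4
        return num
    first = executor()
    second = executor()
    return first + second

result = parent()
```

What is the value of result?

Step 1: num starts at 12.
Step 2: First call: num = 12 + 4 = 16, returns 16.
Step 3: Second call: num = 16 + 4 = 20, returns 20.
Step 4: result = 16 + 20 = 36

The answer is 36.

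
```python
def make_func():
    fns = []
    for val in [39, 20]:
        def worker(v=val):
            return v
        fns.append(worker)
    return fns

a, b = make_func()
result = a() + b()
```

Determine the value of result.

Step 1: Default argument v=val captures val at each iteration.
Step 2: a() returns 39 (captured at first iteration), b() returns 20 (captured at second).
Step 3: result = 39 + 20 = 59

The answer is 59.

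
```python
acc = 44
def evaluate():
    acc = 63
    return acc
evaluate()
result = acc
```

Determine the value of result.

Step 1: acc = 44 globally.
Step 2: evaluate() creates a LOCAL acc = 63 (no global keyword!).
Step 3: The global acc is unchanged. result = 44

The answer is 44.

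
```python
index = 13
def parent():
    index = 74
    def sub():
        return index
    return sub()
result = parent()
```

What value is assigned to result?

Step 1: index = 13 globally, but parent() defines index = 74 locally.
Step 2: sub() looks up index. Not in local scope, so checks enclosing scope (parent) and finds index = 74.
Step 3: result = 74

The answer is 74.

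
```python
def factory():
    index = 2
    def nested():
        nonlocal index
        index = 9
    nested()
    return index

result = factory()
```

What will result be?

Step 1: factory() sets index = 2.
Step 2: nested() uses nonlocal to reassign index = 9.
Step 3: result = 9

The answer is 9.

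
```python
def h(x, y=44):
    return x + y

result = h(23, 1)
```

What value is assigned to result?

Step 1: h(23, 1) overrides default y with 1.
Step 2: Returns 23 + 1 = 24.
Step 3: result = 24

The answer is 24.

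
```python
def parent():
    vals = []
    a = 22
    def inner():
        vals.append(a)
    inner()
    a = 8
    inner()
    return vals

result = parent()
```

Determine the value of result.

Step 1: a = 22. inner() appends current a to vals.
Step 2: First inner(): appends 22. Then a = 8.
Step 3: Second inner(): appends 8 (closure sees updated a). result = [22, 8]

The answer is [22, 8].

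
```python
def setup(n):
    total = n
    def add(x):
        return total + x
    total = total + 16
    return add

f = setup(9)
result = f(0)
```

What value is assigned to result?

Step 1: setup(9) sets total = 9, then total = 9 + 16 = 25.
Step 2: Closures capture by reference, so add sees total = 25.
Step 3: f(0) returns 25 + 0 = 25

The answer is 25.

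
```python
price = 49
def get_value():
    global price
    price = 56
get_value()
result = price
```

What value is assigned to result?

Step 1: price = 49 globally.
Step 2: get_value() declares global price and sets it to 56.
Step 3: After get_value(), global price = 56. result = 56

The answer is 56.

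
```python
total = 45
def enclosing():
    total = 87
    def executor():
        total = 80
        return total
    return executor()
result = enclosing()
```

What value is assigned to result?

Step 1: Three scopes define total: global (45), enclosing (87), executor (80).
Step 2: executor() has its own local total = 80, which shadows both enclosing and global.
Step 3: result = 80 (local wins in LEGB)

The answer is 80.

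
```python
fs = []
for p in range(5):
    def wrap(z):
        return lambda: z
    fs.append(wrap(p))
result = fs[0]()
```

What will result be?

Step 1: wrap(p) creates a new scope capturing z = p at call time.
Step 2: fs[0] = wrap(0), so its lambda captures z = 0.
Step 3: result = 0 (closure factory fixes late binding)

The answer is 0.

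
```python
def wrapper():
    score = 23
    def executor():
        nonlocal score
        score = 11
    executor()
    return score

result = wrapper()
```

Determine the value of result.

Step 1: wrapper() sets score = 23.
Step 2: executor() uses nonlocal to reassign score = 11.
Step 3: result = 11

The answer is 11.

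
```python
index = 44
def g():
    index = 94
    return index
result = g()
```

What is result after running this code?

Step 1: Global index = 44.
Step 2: g() creates local index = 94, shadowing the global.
Step 3: Returns local index = 94. result = 94

The answer is 94.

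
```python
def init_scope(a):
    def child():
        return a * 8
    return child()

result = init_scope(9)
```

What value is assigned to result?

Step 1: init_scope(9) binds parameter a = 9.
Step 2: child() accesses a = 9 from enclosing scope.
Step 3: result = 9 * 8 = 72

The answer is 72.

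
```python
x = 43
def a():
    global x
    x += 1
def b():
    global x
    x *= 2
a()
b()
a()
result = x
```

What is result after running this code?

Step 1: x = 43.
Step 2: a(): x = 43 + 1 = 44.
Step 3: b(): x = 44 * 2 = 88.
Step 4: a(): x = 88 + 1 = 89

The answer is 89.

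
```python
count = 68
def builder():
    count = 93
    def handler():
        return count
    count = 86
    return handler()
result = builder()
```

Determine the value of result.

Step 1: builder() sets count = 93, then later count = 86.
Step 2: handler() is called after count is reassigned to 86. Closures capture variables by reference, not by value.
Step 3: result = 86

The answer is 86.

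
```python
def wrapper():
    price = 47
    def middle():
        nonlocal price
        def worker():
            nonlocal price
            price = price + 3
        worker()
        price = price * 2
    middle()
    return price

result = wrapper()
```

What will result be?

Step 1: price = 47.
Step 2: worker() adds 3: price = 47 + 3 = 50.
Step 3: middle() doubles: price = 50 * 2 = 100.
Step 4: result = 100

The answer is 100.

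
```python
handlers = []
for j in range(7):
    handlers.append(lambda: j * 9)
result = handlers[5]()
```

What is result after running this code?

Step 1: All lambdas reference the same variable j (late binding).
Step 2: After the loop, j = 6. Every lambda returns j * 9.
Step 3: handlers[5]() = 6 * 9 = 54

The answer is 54.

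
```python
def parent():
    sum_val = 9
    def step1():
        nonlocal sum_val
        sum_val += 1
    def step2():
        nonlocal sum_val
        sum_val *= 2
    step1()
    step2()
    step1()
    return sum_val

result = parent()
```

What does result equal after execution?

Step 1: sum_val = 9.
Step 2: step1(): sum_val = 9 + 1 = 10.
Step 3: step2(): sum_val = 10 * 2 = 20.
Step 4: step1(): sum_val = 20 + 1 = 21. result = 21

The answer is 21.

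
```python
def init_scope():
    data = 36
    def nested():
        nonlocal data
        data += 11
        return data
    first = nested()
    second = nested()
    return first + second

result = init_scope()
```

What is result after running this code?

Step 1: data starts at 36.
Step 2: First call: data = 36 + 11 = 47, returns 47.
Step 3: Second call: data = 47 + 11 = 58, returns 58.
Step 4: result = 47 + 58 = 105

The answer is 105.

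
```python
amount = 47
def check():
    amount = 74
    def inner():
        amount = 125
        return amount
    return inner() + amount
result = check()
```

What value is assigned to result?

Step 1: check() has local amount = 74. inner() has local amount = 125.
Step 2: inner() returns its local amount = 125.
Step 3: check() returns 125 + its own amount (74) = 199

The answer is 199.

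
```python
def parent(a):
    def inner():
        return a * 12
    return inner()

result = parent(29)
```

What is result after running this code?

Step 1: parent(29) binds parameter a = 29.
Step 2: inner() accesses a = 29 from enclosing scope.
Step 3: result = 29 * 12 = 348

The answer is 348.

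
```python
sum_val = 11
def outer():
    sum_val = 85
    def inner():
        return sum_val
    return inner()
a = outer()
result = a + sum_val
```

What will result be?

Step 1: outer() has local sum_val = 85. inner() reads from enclosing.
Step 2: outer() returns 85. Global sum_val = 11 unchanged.
Step 3: result = 85 + 11 = 96

The answer is 96.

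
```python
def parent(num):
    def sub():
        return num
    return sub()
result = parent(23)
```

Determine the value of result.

Step 1: parent(23) binds parameter num = 23.
Step 2: sub() looks up num in enclosing scope and finds the parameter num = 23.
Step 3: result = 23

The answer is 23.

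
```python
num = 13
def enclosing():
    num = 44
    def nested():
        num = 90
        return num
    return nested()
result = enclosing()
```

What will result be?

Step 1: Three scopes define num: global (13), enclosing (44), nested (90).
Step 2: nested() has its own local num = 90, which shadows both enclosing and global.
Step 3: result = 90 (local wins in LEGB)

The answer is 90.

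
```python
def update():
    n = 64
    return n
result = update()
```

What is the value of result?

Step 1: update() defines n = 64 in its local scope.
Step 2: return n finds the local variable n = 64.
Step 3: result = 64

The answer is 64.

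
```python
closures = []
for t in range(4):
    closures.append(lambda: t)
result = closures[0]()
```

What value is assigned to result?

Step 1: The loop creates 4 lambdas, all referencing the same variable t.
Step 2: After the loop, t = 3 (final value).
Step 3: closures[0]() looks up t at call time and finds 3. This is the late binding gotcha. result = 3

The answer is 3.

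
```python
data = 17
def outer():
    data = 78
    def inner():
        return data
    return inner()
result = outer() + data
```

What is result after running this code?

Step 1: Global data = 17. outer() shadows with data = 78.
Step 2: inner() returns enclosing data = 78. outer() = 78.
Step 3: result = 78 + global data (17) = 95

The answer is 95.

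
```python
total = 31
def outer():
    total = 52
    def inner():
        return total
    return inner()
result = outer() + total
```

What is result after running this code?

Step 1: Global total = 31. outer() shadows with total = 52.
Step 2: inner() returns enclosing total = 52. outer() = 52.
Step 3: result = 52 + global total (31) = 83

The answer is 83.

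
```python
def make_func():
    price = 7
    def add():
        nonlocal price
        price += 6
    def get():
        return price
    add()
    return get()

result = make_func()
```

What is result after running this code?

Step 1: price = 7. add() modifies it via nonlocal, get() reads it.
Step 2: add() makes price = 7 + 6 = 13.
Step 3: get() returns 13. result = 13

The answer is 13.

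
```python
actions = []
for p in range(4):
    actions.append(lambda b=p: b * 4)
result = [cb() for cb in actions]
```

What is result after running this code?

Step 1: Default arg b=p captures p at each iteration.
Step 2: actions[k] has b defaulting to k, returns k * 4.
Step 3: result = [0, 4, 8, 12]

The answer is [0, 4, 8, 12].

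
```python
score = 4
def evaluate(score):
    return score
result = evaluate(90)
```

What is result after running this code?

Step 1: Global score = 4.
Step 2: evaluate(90) takes parameter score = 90, which shadows the global.
Step 3: result = 90

The answer is 90.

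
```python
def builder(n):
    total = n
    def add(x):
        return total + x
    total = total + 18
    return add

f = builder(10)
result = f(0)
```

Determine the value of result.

Step 1: builder(10) sets total = 10, then total = 10 + 18 = 28.
Step 2: Closures capture by reference, so add sees total = 28.
Step 3: f(0) returns 28 + 0 = 28

The answer is 28.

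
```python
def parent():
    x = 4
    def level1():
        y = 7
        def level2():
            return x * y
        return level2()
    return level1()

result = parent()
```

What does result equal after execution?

Step 1: x = 4 in parent. y = 7 in level1.
Step 2: level2() reads x = 4 and y = 7 from enclosing scopes.
Step 3: result = 4 * 7 = 28

The answer is 28.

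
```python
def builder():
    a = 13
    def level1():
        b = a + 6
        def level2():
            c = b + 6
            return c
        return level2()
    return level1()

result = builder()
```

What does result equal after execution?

Step 1: a = 13. b = a + 6 = 19.
Step 2: c = b + 6 = 19 + 6 = 25.
Step 3: result = 25

The answer is 25.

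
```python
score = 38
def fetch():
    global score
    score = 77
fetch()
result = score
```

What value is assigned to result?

Step 1: score = 38 globally.
Step 2: fetch() declares global score and sets it to 77.
Step 3: After fetch(), global score = 77. result = 77

The answer is 77.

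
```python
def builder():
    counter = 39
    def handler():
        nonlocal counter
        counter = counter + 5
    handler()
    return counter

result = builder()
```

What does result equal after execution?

Step 1: builder() sets counter = 39.
Step 2: handler() uses nonlocal to modify counter in builder's scope: counter = 39 + 5 = 44.
Step 3: builder() returns the modified counter = 44

The answer is 44.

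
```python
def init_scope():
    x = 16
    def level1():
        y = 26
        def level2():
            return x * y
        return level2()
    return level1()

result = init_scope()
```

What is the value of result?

Step 1: x = 16 in init_scope. y = 26 in level1.
Step 2: level2() reads x = 16 and y = 26 from enclosing scopes.
Step 3: result = 16 * 26 = 416

The answer is 416.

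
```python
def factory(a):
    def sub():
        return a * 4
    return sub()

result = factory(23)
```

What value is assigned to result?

Step 1: factory(23) binds parameter a = 23.
Step 2: sub() accesses a = 23 from enclosing scope.
Step 3: result = 23 * 4 = 92

The answer is 92.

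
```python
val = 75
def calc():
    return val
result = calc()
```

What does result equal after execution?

Step 1: val = 75 is defined in the global scope.
Step 2: calc() looks up val. No local val exists, so Python checks the global scope via LEGB rule and finds val = 75.
Step 3: result = 75

The answer is 75.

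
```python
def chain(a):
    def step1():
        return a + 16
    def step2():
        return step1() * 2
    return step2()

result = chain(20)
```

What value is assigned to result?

Step 1: chain(20) captures a = 20.
Step 2: step2() calls step1() which returns 20 + 16 = 36.
Step 3: step2() returns 36 * 2 = 72

The answer is 72.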